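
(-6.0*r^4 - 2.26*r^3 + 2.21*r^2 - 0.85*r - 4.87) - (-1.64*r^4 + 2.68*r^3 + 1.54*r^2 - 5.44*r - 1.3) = -4.36*r^4 - 4.94*r^3 + 0.67*r^2 + 4.59*r - 3.57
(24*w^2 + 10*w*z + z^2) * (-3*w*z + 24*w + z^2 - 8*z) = -72*w^3*z + 576*w^3 - 6*w^2*z^2 + 48*w^2*z + 7*w*z^3 - 56*w*z^2 + z^4 - 8*z^3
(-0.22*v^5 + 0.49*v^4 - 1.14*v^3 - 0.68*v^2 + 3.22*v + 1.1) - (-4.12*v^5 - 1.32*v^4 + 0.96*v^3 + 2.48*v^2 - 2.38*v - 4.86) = 3.9*v^5 + 1.81*v^4 - 2.1*v^3 - 3.16*v^2 + 5.6*v + 5.96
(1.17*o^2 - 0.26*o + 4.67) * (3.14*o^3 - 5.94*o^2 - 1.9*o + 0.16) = 3.6738*o^5 - 7.7662*o^4 + 13.9852*o^3 - 27.0586*o^2 - 8.9146*o + 0.7472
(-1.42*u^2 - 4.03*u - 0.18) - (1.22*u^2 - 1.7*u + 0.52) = -2.64*u^2 - 2.33*u - 0.7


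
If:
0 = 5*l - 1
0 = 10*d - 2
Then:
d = 1/5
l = 1/5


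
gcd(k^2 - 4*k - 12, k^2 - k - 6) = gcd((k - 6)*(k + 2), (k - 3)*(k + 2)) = k + 2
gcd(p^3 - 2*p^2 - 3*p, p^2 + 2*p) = p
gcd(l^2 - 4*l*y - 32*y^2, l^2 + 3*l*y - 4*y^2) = l + 4*y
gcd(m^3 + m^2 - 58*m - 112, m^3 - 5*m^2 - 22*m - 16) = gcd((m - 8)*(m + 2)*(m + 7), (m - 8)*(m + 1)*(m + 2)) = m^2 - 6*m - 16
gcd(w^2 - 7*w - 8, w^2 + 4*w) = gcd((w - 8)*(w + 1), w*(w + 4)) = 1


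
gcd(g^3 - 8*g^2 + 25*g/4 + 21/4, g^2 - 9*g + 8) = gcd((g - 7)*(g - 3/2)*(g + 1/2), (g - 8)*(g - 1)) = 1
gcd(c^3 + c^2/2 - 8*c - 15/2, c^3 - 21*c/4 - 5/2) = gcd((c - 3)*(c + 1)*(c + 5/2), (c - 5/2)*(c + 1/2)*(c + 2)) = 1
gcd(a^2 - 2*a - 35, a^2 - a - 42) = a - 7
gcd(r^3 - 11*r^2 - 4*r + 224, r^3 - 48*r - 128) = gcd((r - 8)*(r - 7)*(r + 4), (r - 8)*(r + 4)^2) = r^2 - 4*r - 32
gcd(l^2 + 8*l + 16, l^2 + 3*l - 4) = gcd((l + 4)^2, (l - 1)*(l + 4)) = l + 4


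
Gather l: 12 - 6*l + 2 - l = 14 - 7*l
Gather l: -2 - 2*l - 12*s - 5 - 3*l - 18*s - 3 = -5*l - 30*s - 10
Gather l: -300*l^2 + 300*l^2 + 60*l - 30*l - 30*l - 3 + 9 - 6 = 0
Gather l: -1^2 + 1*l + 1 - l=0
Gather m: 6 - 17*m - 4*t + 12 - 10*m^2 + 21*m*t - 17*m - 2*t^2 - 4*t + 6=-10*m^2 + m*(21*t - 34) - 2*t^2 - 8*t + 24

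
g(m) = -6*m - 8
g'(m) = -6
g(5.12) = -38.72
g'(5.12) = -6.00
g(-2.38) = 6.28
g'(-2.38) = -6.00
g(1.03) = -14.18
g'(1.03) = -6.00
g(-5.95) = 27.70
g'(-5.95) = -6.00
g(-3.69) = 14.14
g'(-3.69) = -6.00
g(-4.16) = 16.96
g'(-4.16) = -6.00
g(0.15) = -8.90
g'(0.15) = -6.00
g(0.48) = -10.88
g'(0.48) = -6.00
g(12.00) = -80.00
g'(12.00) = -6.00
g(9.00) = -62.00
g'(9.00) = -6.00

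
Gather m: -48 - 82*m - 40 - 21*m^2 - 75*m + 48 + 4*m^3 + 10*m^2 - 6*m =4*m^3 - 11*m^2 - 163*m - 40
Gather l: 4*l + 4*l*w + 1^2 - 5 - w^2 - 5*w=l*(4*w + 4) - w^2 - 5*w - 4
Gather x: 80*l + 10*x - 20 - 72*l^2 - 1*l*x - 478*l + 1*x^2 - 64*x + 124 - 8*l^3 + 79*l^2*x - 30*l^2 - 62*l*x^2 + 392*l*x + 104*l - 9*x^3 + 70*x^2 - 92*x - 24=-8*l^3 - 102*l^2 - 294*l - 9*x^3 + x^2*(71 - 62*l) + x*(79*l^2 + 391*l - 146) + 80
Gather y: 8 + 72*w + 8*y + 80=72*w + 8*y + 88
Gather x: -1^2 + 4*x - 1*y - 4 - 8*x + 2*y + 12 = -4*x + y + 7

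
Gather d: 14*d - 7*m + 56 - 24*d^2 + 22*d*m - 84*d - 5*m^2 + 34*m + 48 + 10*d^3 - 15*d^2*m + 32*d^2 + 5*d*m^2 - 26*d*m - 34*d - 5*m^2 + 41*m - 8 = 10*d^3 + d^2*(8 - 15*m) + d*(5*m^2 - 4*m - 104) - 10*m^2 + 68*m + 96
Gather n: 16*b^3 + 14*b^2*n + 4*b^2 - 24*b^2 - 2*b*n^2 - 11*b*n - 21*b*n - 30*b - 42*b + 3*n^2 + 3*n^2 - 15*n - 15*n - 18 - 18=16*b^3 - 20*b^2 - 72*b + n^2*(6 - 2*b) + n*(14*b^2 - 32*b - 30) - 36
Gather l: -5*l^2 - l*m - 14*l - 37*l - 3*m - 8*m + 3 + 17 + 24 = -5*l^2 + l*(-m - 51) - 11*m + 44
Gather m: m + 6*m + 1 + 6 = 7*m + 7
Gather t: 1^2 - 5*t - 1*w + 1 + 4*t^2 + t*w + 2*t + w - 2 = 4*t^2 + t*(w - 3)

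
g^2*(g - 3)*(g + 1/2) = g^4 - 5*g^3/2 - 3*g^2/2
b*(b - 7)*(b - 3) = b^3 - 10*b^2 + 21*b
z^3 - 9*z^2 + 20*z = z*(z - 5)*(z - 4)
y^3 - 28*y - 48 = (y - 6)*(y + 2)*(y + 4)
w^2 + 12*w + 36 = (w + 6)^2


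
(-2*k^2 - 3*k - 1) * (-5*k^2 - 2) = 10*k^4 + 15*k^3 + 9*k^2 + 6*k + 2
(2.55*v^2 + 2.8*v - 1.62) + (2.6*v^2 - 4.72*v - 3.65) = 5.15*v^2 - 1.92*v - 5.27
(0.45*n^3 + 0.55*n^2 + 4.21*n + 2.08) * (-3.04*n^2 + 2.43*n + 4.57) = -1.368*n^5 - 0.5785*n^4 - 9.4054*n^3 + 6.4206*n^2 + 24.2941*n + 9.5056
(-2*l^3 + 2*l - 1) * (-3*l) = 6*l^4 - 6*l^2 + 3*l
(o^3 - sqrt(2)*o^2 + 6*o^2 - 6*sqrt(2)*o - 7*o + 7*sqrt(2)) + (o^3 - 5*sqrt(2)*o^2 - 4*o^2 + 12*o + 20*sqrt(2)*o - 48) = 2*o^3 - 6*sqrt(2)*o^2 + 2*o^2 + 5*o + 14*sqrt(2)*o - 48 + 7*sqrt(2)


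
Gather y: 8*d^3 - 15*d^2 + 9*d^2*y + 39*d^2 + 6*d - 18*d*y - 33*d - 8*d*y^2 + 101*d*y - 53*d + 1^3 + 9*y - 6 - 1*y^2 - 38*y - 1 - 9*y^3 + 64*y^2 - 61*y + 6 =8*d^3 + 24*d^2 - 80*d - 9*y^3 + y^2*(63 - 8*d) + y*(9*d^2 + 83*d - 90)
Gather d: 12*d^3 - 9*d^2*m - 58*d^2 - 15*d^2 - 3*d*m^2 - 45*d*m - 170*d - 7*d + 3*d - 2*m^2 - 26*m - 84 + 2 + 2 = 12*d^3 + d^2*(-9*m - 73) + d*(-3*m^2 - 45*m - 174) - 2*m^2 - 26*m - 80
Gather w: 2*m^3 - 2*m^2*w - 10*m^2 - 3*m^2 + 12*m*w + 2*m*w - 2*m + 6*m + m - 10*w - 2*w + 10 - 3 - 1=2*m^3 - 13*m^2 + 5*m + w*(-2*m^2 + 14*m - 12) + 6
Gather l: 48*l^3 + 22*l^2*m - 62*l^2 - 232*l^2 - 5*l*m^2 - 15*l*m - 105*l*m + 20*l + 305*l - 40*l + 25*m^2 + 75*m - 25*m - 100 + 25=48*l^3 + l^2*(22*m - 294) + l*(-5*m^2 - 120*m + 285) + 25*m^2 + 50*m - 75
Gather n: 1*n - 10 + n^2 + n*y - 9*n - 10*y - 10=n^2 + n*(y - 8) - 10*y - 20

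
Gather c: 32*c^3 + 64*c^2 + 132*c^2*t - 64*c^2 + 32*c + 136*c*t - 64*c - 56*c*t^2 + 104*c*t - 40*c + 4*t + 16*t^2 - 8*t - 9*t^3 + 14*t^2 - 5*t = 32*c^3 + 132*c^2*t + c*(-56*t^2 + 240*t - 72) - 9*t^3 + 30*t^2 - 9*t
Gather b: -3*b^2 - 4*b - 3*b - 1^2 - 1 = -3*b^2 - 7*b - 2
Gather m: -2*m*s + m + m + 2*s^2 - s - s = m*(2 - 2*s) + 2*s^2 - 2*s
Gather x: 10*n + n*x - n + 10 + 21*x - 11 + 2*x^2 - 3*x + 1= 9*n + 2*x^2 + x*(n + 18)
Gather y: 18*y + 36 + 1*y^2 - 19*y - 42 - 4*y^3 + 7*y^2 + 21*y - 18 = -4*y^3 + 8*y^2 + 20*y - 24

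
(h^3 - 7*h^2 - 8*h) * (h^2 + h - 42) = h^5 - 6*h^4 - 57*h^3 + 286*h^2 + 336*h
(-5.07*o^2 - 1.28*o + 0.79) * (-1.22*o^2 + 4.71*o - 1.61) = 6.1854*o^4 - 22.3181*o^3 + 1.1701*o^2 + 5.7817*o - 1.2719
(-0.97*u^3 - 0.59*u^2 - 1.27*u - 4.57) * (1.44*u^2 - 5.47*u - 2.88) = -1.3968*u^5 + 4.4563*u^4 + 4.1921*u^3 + 2.0653*u^2 + 28.6555*u + 13.1616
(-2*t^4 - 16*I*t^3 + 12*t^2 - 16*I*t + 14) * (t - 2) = -2*t^5 + 4*t^4 - 16*I*t^4 + 12*t^3 + 32*I*t^3 - 24*t^2 - 16*I*t^2 + 14*t + 32*I*t - 28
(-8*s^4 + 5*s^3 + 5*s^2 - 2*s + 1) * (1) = -8*s^4 + 5*s^3 + 5*s^2 - 2*s + 1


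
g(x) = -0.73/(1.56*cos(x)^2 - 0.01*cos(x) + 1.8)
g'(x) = -0.73*(3.12*sin(x)*cos(x) - 0.01*sin(x))/(1.56*cos(x)^2 - 0.01*cos(x) + 1.8)^2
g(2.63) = -0.24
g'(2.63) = 0.11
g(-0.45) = -0.24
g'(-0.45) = 0.10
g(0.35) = -0.23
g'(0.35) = -0.07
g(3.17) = -0.22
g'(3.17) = -0.01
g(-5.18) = -0.35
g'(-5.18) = -0.20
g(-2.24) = -0.30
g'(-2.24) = -0.19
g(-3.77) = -0.26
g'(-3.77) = 0.14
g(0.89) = -0.30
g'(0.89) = -0.19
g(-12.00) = -0.25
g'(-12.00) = -0.12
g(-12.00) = -0.25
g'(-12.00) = -0.12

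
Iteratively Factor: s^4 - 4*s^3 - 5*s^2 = (s - 5)*(s^3 + s^2) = (s - 5)*(s + 1)*(s^2) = s*(s - 5)*(s + 1)*(s)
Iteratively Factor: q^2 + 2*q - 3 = (q + 3)*(q - 1)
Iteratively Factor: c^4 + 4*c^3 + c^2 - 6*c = (c - 1)*(c^3 + 5*c^2 + 6*c) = (c - 1)*(c + 2)*(c^2 + 3*c) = (c - 1)*(c + 2)*(c + 3)*(c)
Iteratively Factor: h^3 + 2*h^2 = (h + 2)*(h^2) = h*(h + 2)*(h)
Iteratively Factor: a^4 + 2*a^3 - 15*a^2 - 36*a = (a + 3)*(a^3 - a^2 - 12*a) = (a + 3)^2*(a^2 - 4*a) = a*(a + 3)^2*(a - 4)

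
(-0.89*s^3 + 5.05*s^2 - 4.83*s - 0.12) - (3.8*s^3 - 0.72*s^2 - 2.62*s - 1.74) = -4.69*s^3 + 5.77*s^2 - 2.21*s + 1.62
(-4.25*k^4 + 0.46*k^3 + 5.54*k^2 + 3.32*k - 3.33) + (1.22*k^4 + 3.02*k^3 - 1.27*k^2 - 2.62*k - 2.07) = -3.03*k^4 + 3.48*k^3 + 4.27*k^2 + 0.7*k - 5.4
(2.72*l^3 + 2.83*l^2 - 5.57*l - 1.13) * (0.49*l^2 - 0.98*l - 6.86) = 1.3328*l^5 - 1.2789*l^4 - 24.1619*l^3 - 14.5089*l^2 + 39.3176*l + 7.7518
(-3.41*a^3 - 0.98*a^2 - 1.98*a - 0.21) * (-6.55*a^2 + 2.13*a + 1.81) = 22.3355*a^5 - 0.8443*a^4 + 4.7095*a^3 - 4.6157*a^2 - 4.0311*a - 0.3801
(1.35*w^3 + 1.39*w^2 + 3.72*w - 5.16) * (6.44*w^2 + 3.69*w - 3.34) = 8.694*w^5 + 13.9331*w^4 + 24.5769*w^3 - 24.1462*w^2 - 31.4652*w + 17.2344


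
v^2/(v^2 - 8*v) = v/(v - 8)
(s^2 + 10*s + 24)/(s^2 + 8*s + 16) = (s + 6)/(s + 4)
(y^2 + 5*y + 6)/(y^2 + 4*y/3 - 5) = 3*(y + 2)/(3*y - 5)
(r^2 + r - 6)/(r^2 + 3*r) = (r - 2)/r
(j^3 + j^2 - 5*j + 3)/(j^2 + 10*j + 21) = (j^2 - 2*j + 1)/(j + 7)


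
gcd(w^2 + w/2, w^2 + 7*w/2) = w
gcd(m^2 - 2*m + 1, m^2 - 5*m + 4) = m - 1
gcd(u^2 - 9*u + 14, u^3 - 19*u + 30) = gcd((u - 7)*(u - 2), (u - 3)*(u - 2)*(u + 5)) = u - 2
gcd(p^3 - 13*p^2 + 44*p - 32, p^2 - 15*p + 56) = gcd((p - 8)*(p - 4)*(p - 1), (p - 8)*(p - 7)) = p - 8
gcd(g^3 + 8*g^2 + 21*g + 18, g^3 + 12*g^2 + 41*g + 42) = g^2 + 5*g + 6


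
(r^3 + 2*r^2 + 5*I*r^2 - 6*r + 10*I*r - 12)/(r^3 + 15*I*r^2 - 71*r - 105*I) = (r^2 + 2*r*(1 + I) + 4*I)/(r^2 + 12*I*r - 35)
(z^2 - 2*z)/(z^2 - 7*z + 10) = z/(z - 5)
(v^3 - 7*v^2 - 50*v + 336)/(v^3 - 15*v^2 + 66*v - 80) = (v^2 + v - 42)/(v^2 - 7*v + 10)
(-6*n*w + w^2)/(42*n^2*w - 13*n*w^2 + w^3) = 1/(-7*n + w)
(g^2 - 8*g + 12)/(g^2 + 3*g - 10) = (g - 6)/(g + 5)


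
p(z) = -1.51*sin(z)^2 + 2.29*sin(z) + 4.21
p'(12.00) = 3.30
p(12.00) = 2.55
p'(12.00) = 3.30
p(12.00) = 2.55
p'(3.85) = -3.23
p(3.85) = 2.08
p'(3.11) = -2.19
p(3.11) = 4.28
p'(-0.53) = 3.29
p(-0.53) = 2.67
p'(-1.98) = -2.01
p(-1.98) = 0.84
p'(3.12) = -2.22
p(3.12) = 4.26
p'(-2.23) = -2.86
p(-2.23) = 1.46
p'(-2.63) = -3.29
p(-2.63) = 2.73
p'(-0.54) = 3.30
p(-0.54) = 2.63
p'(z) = -3.02*sin(z)*cos(z) + 2.29*cos(z)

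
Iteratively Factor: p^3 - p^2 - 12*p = (p + 3)*(p^2 - 4*p) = (p - 4)*(p + 3)*(p)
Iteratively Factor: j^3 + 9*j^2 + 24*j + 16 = (j + 1)*(j^2 + 8*j + 16) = (j + 1)*(j + 4)*(j + 4)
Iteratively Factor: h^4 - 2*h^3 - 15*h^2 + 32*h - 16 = (h - 1)*(h^3 - h^2 - 16*h + 16) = (h - 1)*(h + 4)*(h^2 - 5*h + 4) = (h - 4)*(h - 1)*(h + 4)*(h - 1)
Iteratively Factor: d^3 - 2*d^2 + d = (d)*(d^2 - 2*d + 1) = d*(d - 1)*(d - 1)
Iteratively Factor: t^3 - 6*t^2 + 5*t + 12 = (t - 3)*(t^2 - 3*t - 4) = (t - 4)*(t - 3)*(t + 1)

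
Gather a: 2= 2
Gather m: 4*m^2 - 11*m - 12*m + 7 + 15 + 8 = 4*m^2 - 23*m + 30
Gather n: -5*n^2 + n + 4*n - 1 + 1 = -5*n^2 + 5*n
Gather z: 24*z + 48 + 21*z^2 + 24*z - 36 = 21*z^2 + 48*z + 12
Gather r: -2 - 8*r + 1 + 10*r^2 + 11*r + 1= 10*r^2 + 3*r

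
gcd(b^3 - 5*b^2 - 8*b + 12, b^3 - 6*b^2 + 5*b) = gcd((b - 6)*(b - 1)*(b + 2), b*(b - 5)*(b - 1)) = b - 1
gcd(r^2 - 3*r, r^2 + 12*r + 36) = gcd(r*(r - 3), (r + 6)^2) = 1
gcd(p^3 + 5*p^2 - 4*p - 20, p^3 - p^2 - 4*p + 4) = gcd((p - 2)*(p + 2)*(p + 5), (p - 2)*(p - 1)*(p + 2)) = p^2 - 4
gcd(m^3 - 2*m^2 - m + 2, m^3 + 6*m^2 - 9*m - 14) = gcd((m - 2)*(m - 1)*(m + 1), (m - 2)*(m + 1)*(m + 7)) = m^2 - m - 2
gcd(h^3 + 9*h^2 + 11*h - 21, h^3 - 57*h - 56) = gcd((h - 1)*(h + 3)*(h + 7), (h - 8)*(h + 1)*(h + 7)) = h + 7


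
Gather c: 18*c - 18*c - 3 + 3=0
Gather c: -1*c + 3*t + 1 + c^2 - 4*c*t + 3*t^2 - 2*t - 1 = c^2 + c*(-4*t - 1) + 3*t^2 + t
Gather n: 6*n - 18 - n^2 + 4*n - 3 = -n^2 + 10*n - 21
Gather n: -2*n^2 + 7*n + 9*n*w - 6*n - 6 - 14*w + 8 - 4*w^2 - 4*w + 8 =-2*n^2 + n*(9*w + 1) - 4*w^2 - 18*w + 10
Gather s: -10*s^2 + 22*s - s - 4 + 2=-10*s^2 + 21*s - 2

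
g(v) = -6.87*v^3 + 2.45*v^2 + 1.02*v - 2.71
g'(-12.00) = -3025.62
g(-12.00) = 12209.21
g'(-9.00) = -1712.49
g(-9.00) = 5194.79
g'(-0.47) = -5.84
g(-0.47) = -1.93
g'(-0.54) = -7.64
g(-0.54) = -1.46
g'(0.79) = -7.97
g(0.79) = -3.76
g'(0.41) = -0.44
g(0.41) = -2.35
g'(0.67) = -4.95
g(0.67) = -2.99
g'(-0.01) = 0.97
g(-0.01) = -2.72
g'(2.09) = -78.77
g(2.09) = -52.59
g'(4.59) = -410.70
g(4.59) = -610.76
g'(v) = -20.61*v^2 + 4.9*v + 1.02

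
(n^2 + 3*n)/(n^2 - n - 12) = n/(n - 4)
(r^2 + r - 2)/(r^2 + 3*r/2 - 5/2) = 2*(r + 2)/(2*r + 5)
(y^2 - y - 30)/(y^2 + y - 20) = (y - 6)/(y - 4)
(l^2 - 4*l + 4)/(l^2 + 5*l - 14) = (l - 2)/(l + 7)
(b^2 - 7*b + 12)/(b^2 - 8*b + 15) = (b - 4)/(b - 5)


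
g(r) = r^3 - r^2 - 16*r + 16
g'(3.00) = 5.00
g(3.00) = -14.00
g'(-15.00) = 689.00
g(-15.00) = -3344.00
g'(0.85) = -15.53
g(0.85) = 2.29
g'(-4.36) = 49.75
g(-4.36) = -16.13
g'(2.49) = -2.38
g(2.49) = -14.60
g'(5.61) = 67.20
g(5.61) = 71.33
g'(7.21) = 125.53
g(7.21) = 223.46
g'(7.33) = 130.53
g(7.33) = 238.82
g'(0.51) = -16.24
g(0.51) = 7.71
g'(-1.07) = -10.43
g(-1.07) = 30.75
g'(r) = 3*r^2 - 2*r - 16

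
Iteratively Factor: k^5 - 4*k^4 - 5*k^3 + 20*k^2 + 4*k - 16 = (k - 4)*(k^4 - 5*k^2 + 4) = (k - 4)*(k + 1)*(k^3 - k^2 - 4*k + 4) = (k - 4)*(k - 2)*(k + 1)*(k^2 + k - 2) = (k - 4)*(k - 2)*(k + 1)*(k + 2)*(k - 1)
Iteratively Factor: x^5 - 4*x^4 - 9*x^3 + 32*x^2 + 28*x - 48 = (x - 1)*(x^4 - 3*x^3 - 12*x^2 + 20*x + 48) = (x - 4)*(x - 1)*(x^3 + x^2 - 8*x - 12) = (x - 4)*(x - 1)*(x + 2)*(x^2 - x - 6) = (x - 4)*(x - 1)*(x + 2)^2*(x - 3)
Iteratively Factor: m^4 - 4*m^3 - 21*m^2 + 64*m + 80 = (m - 4)*(m^3 - 21*m - 20) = (m - 4)*(m + 4)*(m^2 - 4*m - 5) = (m - 5)*(m - 4)*(m + 4)*(m + 1)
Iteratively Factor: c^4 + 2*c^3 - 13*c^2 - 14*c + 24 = (c + 4)*(c^3 - 2*c^2 - 5*c + 6) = (c - 3)*(c + 4)*(c^2 + c - 2) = (c - 3)*(c - 1)*(c + 4)*(c + 2)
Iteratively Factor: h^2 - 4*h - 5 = (h + 1)*(h - 5)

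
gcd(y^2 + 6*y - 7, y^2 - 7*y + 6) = y - 1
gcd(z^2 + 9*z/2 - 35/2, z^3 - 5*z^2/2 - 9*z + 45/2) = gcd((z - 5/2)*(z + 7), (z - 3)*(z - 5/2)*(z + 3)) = z - 5/2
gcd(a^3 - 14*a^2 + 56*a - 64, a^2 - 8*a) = a - 8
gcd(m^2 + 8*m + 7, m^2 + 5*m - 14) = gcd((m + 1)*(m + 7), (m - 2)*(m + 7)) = m + 7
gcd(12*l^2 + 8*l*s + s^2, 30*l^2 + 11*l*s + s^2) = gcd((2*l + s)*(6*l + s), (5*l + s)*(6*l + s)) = 6*l + s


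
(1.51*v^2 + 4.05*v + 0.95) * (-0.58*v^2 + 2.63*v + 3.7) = -0.8758*v^4 + 1.6223*v^3 + 15.6875*v^2 + 17.4835*v + 3.515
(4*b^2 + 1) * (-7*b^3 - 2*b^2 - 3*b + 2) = -28*b^5 - 8*b^4 - 19*b^3 + 6*b^2 - 3*b + 2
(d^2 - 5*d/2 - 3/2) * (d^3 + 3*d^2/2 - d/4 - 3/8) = d^5 - d^4 - 11*d^3/2 - 2*d^2 + 21*d/16 + 9/16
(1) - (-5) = 6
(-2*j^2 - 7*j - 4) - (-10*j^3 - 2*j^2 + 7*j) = 10*j^3 - 14*j - 4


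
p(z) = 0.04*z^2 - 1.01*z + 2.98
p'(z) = 0.08*z - 1.01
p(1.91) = 1.20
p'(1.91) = -0.86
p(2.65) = 0.58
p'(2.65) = -0.80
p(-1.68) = 4.79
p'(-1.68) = -1.14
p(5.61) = -1.43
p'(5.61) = -0.56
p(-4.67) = 8.57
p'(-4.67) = -1.38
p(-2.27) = 5.48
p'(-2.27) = -1.19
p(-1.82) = 4.95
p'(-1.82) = -1.16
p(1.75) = 1.34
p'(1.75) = -0.87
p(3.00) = 0.31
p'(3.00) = -0.77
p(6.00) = -1.64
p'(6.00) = -0.53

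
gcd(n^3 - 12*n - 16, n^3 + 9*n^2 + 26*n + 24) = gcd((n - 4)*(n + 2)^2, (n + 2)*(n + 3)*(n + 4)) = n + 2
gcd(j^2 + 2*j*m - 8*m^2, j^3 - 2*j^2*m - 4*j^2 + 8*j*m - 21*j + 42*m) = j - 2*m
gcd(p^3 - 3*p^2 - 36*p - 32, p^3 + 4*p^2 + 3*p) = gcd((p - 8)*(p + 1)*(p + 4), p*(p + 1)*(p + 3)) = p + 1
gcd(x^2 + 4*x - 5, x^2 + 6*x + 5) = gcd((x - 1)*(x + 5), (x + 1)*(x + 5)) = x + 5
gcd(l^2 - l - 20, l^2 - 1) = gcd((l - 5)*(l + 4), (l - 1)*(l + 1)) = 1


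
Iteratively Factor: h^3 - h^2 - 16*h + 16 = (h - 1)*(h^2 - 16) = (h - 4)*(h - 1)*(h + 4)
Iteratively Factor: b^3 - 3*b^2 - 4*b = (b + 1)*(b^2 - 4*b) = (b - 4)*(b + 1)*(b)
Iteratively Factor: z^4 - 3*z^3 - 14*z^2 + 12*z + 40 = (z - 5)*(z^3 + 2*z^2 - 4*z - 8) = (z - 5)*(z + 2)*(z^2 - 4) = (z - 5)*(z - 2)*(z + 2)*(z + 2)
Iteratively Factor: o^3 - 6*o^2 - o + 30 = (o + 2)*(o^2 - 8*o + 15) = (o - 5)*(o + 2)*(o - 3)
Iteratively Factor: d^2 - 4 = (d + 2)*(d - 2)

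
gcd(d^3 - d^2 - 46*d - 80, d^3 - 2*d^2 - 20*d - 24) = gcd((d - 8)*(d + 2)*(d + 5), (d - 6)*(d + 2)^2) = d + 2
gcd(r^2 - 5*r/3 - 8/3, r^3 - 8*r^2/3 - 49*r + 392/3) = r - 8/3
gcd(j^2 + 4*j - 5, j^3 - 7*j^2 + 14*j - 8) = j - 1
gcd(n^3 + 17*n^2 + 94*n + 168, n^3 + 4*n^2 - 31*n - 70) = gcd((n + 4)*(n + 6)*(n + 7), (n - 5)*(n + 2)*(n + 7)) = n + 7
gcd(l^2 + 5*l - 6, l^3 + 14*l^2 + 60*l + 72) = l + 6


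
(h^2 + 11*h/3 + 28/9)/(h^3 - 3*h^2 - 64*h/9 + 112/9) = (3*h + 4)/(3*h^2 - 16*h + 16)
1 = 1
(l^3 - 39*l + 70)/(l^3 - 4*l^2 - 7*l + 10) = (l^2 + 5*l - 14)/(l^2 + l - 2)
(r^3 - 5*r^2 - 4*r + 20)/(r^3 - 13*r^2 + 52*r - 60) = (r + 2)/(r - 6)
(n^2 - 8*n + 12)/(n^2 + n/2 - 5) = 2*(n - 6)/(2*n + 5)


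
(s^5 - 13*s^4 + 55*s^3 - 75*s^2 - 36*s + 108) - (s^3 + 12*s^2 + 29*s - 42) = s^5 - 13*s^4 + 54*s^3 - 87*s^2 - 65*s + 150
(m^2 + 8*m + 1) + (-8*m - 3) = m^2 - 2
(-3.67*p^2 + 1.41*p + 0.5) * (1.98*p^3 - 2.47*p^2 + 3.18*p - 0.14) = -7.2666*p^5 + 11.8567*p^4 - 14.1633*p^3 + 3.7626*p^2 + 1.3926*p - 0.07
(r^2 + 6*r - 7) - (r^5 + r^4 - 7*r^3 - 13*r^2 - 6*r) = -r^5 - r^4 + 7*r^3 + 14*r^2 + 12*r - 7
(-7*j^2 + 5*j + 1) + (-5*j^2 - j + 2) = -12*j^2 + 4*j + 3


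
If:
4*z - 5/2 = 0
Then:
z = 5/8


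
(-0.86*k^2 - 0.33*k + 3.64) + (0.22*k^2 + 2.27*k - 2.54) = -0.64*k^2 + 1.94*k + 1.1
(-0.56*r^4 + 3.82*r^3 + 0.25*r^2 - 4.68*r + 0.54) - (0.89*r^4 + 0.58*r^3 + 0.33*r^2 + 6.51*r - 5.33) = -1.45*r^4 + 3.24*r^3 - 0.08*r^2 - 11.19*r + 5.87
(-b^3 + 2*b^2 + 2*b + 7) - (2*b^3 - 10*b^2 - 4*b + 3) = -3*b^3 + 12*b^2 + 6*b + 4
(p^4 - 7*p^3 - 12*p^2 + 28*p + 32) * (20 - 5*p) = -5*p^5 + 55*p^4 - 80*p^3 - 380*p^2 + 400*p + 640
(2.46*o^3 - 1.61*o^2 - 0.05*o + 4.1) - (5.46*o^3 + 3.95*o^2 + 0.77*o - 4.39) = -3.0*o^3 - 5.56*o^2 - 0.82*o + 8.49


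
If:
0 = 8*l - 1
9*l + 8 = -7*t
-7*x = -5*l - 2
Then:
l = 1/8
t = -73/56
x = 3/8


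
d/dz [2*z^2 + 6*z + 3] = 4*z + 6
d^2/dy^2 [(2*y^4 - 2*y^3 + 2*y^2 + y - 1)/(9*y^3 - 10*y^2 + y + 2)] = 2*(164*y^6 + 129*y^5 - 708*y^4 + 569*y^3 - 279*y^2 + 120*y - 15)/(729*y^9 - 2430*y^8 + 2943*y^7 - 1054*y^6 - 753*y^5 + 678*y^4 - 11*y^3 - 114*y^2 + 12*y + 8)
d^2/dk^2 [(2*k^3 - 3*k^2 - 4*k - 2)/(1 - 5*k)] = 2*(-50*k^3 + 30*k^2 - 6*k + 73)/(125*k^3 - 75*k^2 + 15*k - 1)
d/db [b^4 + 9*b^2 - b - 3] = 4*b^3 + 18*b - 1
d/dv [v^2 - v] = 2*v - 1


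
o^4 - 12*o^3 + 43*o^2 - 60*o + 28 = (o - 7)*(o - 2)^2*(o - 1)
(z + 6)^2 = z^2 + 12*z + 36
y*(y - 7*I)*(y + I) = y^3 - 6*I*y^2 + 7*y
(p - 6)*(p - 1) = p^2 - 7*p + 6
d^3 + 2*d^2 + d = d*(d + 1)^2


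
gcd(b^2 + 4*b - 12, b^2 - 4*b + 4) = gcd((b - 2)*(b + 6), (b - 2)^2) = b - 2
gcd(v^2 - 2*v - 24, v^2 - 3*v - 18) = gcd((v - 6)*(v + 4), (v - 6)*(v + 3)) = v - 6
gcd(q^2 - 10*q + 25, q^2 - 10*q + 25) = q^2 - 10*q + 25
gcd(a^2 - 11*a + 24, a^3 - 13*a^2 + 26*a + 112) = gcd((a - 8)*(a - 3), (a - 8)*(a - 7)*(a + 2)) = a - 8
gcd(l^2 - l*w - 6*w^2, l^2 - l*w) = 1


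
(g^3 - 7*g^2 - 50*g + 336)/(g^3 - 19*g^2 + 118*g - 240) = (g + 7)/(g - 5)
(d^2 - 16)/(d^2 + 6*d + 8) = (d - 4)/(d + 2)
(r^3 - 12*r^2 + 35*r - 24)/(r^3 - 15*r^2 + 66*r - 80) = (r^2 - 4*r + 3)/(r^2 - 7*r + 10)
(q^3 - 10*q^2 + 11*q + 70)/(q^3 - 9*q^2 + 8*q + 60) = (q - 7)/(q - 6)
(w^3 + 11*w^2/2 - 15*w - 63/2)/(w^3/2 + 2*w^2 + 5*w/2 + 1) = (2*w^3 + 11*w^2 - 30*w - 63)/(w^3 + 4*w^2 + 5*w + 2)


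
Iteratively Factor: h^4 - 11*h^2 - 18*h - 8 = (h + 1)*(h^3 - h^2 - 10*h - 8) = (h + 1)*(h + 2)*(h^2 - 3*h - 4) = (h - 4)*(h + 1)*(h + 2)*(h + 1)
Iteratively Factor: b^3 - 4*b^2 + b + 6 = (b - 2)*(b^2 - 2*b - 3) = (b - 3)*(b - 2)*(b + 1)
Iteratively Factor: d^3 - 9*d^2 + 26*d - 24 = (d - 2)*(d^2 - 7*d + 12) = (d - 3)*(d - 2)*(d - 4)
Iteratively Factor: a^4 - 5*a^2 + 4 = (a + 2)*(a^3 - 2*a^2 - a + 2) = (a - 2)*(a + 2)*(a^2 - 1) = (a - 2)*(a + 1)*(a + 2)*(a - 1)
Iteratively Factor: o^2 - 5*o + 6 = (o - 2)*(o - 3)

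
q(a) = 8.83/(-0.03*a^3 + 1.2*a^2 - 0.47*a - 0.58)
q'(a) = 8.83*(0.09*a^2 - 2.4*a + 0.47)/(-0.03*a^3 + 1.2*a^2 - 0.47*a - 0.58)^2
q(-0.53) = 829.40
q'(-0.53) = 137679.12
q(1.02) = 56.15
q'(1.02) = -672.94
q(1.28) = 12.24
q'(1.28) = -41.63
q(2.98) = 1.12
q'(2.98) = -0.84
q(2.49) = 1.69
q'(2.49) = -1.60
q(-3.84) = 0.43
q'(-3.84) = 0.23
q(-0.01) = -15.35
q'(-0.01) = 13.19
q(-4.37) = 0.33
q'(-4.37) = 0.15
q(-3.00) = 0.71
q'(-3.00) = 0.48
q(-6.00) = 0.17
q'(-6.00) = 0.06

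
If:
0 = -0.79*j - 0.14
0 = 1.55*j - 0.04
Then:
No Solution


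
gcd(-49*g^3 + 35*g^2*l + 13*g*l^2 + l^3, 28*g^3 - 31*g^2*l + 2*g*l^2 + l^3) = 7*g^2 - 6*g*l - l^2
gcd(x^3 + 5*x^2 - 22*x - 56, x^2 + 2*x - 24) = x - 4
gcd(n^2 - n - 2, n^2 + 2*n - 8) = n - 2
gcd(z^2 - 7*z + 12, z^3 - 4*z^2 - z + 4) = z - 4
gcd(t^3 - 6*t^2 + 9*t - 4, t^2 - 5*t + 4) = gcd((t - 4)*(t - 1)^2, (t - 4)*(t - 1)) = t^2 - 5*t + 4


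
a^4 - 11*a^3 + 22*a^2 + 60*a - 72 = (a - 6)^2*(a - 1)*(a + 2)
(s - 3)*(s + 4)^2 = s^3 + 5*s^2 - 8*s - 48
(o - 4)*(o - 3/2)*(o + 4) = o^3 - 3*o^2/2 - 16*o + 24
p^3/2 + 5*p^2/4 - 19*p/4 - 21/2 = (p/2 + 1)*(p - 3)*(p + 7/2)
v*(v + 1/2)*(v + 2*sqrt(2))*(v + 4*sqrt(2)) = v^4 + v^3/2 + 6*sqrt(2)*v^3 + 3*sqrt(2)*v^2 + 16*v^2 + 8*v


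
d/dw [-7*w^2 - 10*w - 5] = -14*w - 10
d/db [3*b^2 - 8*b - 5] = 6*b - 8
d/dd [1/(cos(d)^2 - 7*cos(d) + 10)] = (2*cos(d) - 7)*sin(d)/(cos(d)^2 - 7*cos(d) + 10)^2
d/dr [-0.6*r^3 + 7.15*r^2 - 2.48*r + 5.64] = -1.8*r^2 + 14.3*r - 2.48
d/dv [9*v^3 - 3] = 27*v^2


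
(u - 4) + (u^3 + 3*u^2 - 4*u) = u^3 + 3*u^2 - 3*u - 4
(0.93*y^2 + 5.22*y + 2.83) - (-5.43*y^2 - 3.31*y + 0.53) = 6.36*y^2 + 8.53*y + 2.3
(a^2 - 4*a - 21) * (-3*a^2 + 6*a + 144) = -3*a^4 + 18*a^3 + 183*a^2 - 702*a - 3024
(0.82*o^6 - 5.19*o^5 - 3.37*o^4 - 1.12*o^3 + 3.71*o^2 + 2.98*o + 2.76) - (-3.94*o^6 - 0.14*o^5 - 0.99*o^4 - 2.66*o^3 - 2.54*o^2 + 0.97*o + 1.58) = 4.76*o^6 - 5.05*o^5 - 2.38*o^4 + 1.54*o^3 + 6.25*o^2 + 2.01*o + 1.18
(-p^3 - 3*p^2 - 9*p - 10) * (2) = -2*p^3 - 6*p^2 - 18*p - 20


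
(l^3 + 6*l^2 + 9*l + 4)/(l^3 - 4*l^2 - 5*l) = (l^2 + 5*l + 4)/(l*(l - 5))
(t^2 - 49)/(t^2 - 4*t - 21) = (t + 7)/(t + 3)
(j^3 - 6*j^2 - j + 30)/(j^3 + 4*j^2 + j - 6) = (j^2 - 8*j + 15)/(j^2 + 2*j - 3)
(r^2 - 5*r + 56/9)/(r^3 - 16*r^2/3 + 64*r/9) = (3*r - 7)/(r*(3*r - 8))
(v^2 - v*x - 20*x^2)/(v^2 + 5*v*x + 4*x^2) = (v - 5*x)/(v + x)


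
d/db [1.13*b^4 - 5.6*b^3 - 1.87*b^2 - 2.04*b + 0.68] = 4.52*b^3 - 16.8*b^2 - 3.74*b - 2.04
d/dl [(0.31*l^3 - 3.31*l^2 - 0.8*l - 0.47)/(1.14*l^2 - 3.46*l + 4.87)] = (0.3534*l^4 - 2.1452*l^3 + 16.8937*l^2 - 31.1678*l - 5.5222)/(1.2996*l^4 - 7.8888*l^3 + 23.0752*l^2 - 33.7004*l + 23.7169)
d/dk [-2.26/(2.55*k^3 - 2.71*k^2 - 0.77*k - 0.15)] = (17.289*k^2 - 12.2492*k - 1.7402)/(-2.55*k^3 + 2.71*k^2 + 0.77*k + 0.15)^2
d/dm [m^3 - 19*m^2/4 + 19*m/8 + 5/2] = 3*m^2 - 19*m/2 + 19/8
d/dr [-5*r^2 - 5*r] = -10*r - 5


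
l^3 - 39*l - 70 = (l - 7)*(l + 2)*(l + 5)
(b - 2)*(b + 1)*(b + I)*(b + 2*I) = b^4 - b^3 + 3*I*b^3 - 4*b^2 - 3*I*b^2 + 2*b - 6*I*b + 4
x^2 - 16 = (x - 4)*(x + 4)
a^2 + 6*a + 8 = (a + 2)*(a + 4)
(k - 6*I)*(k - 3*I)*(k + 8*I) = k^3 - I*k^2 + 54*k - 144*I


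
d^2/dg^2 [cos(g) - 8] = -cos(g)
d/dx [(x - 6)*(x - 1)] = 2*x - 7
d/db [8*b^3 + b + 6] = 24*b^2 + 1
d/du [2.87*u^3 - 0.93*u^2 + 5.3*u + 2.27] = 8.61*u^2 - 1.86*u + 5.3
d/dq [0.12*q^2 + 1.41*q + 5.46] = 0.24*q + 1.41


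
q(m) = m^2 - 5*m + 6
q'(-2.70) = -10.40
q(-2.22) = 22.03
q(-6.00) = 72.00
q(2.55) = -0.25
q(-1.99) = 19.91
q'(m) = 2*m - 5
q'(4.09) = 3.18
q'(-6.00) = -17.00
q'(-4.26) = -13.52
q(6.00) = 12.00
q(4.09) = 2.28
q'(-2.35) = -9.70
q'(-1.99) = -8.98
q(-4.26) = 45.45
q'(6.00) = 7.00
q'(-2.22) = -9.44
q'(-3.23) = -11.46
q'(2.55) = 0.10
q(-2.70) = 26.79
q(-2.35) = 23.27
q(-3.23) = 32.58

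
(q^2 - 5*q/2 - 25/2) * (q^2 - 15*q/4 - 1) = q^4 - 25*q^3/4 - 33*q^2/8 + 395*q/8 + 25/2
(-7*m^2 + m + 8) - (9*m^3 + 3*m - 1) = -9*m^3 - 7*m^2 - 2*m + 9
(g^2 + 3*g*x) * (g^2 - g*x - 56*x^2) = g^4 + 2*g^3*x - 59*g^2*x^2 - 168*g*x^3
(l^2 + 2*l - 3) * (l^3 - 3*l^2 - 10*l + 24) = l^5 - l^4 - 19*l^3 + 13*l^2 + 78*l - 72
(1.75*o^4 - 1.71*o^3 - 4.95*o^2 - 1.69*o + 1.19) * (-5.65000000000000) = -9.8875*o^4 + 9.6615*o^3 + 27.9675*o^2 + 9.5485*o - 6.7235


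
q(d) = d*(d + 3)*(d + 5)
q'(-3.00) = -6.00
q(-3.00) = 0.00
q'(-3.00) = -6.00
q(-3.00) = 0.00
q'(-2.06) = -5.23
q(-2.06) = -5.69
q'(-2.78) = -6.29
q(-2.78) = -1.36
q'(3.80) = 119.12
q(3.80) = 227.39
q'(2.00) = 59.00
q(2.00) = 70.00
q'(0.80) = 29.72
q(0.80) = 17.63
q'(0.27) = 19.54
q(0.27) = 4.65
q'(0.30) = 20.07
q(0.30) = 5.25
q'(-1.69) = -3.47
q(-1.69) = -7.33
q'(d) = d*(d + 3) + d*(d + 5) + (d + 3)*(d + 5) = 3*d^2 + 16*d + 15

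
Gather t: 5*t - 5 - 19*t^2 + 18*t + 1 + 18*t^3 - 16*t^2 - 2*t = 18*t^3 - 35*t^2 + 21*t - 4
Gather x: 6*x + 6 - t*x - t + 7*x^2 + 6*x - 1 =-t + 7*x^2 + x*(12 - t) + 5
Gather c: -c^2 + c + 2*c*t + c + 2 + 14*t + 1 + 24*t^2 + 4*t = -c^2 + c*(2*t + 2) + 24*t^2 + 18*t + 3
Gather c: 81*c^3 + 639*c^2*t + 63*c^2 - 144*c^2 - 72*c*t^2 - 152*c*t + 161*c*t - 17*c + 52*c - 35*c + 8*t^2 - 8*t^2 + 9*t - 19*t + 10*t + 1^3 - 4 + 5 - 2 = 81*c^3 + c^2*(639*t - 81) + c*(-72*t^2 + 9*t)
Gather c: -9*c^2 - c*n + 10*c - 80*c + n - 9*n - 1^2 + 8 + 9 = -9*c^2 + c*(-n - 70) - 8*n + 16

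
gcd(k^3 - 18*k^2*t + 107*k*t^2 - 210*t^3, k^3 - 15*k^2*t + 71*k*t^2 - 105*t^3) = k^2 - 12*k*t + 35*t^2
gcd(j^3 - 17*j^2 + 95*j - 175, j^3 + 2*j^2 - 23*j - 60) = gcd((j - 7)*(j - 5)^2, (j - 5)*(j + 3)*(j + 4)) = j - 5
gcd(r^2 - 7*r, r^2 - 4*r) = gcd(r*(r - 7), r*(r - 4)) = r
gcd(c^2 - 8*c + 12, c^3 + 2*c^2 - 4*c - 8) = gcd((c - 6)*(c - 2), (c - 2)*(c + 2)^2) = c - 2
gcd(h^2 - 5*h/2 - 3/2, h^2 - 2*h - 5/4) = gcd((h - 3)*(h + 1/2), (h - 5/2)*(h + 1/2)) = h + 1/2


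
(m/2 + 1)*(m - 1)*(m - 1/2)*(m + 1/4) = m^4/2 + 3*m^3/8 - 19*m^2/16 + 3*m/16 + 1/8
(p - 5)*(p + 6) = p^2 + p - 30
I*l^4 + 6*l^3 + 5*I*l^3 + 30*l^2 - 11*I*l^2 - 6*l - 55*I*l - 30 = (l + 5)*(l - 3*I)*(l - 2*I)*(I*l + 1)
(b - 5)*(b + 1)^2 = b^3 - 3*b^2 - 9*b - 5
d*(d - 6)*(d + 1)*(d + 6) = d^4 + d^3 - 36*d^2 - 36*d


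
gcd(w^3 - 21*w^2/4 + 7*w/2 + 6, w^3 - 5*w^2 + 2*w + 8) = w^2 - 6*w + 8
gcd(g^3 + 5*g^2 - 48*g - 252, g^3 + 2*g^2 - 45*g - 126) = g^2 - g - 42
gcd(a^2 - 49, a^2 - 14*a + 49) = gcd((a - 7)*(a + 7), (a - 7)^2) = a - 7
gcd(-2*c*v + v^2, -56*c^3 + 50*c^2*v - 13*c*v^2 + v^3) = -2*c + v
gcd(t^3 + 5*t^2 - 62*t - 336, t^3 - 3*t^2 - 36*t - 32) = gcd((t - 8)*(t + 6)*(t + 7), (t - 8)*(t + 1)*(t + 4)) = t - 8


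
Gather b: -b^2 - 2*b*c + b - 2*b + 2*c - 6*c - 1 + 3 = -b^2 + b*(-2*c - 1) - 4*c + 2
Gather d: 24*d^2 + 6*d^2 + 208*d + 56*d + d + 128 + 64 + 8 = 30*d^2 + 265*d + 200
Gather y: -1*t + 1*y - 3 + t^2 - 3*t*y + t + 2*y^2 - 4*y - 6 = t^2 + 2*y^2 + y*(-3*t - 3) - 9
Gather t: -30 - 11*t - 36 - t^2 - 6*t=-t^2 - 17*t - 66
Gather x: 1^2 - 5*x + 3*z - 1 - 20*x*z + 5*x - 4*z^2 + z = -20*x*z - 4*z^2 + 4*z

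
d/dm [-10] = 0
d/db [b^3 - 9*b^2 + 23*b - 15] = 3*b^2 - 18*b + 23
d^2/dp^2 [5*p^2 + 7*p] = 10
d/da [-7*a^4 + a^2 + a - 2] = -28*a^3 + 2*a + 1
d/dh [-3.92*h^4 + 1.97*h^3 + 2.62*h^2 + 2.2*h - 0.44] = -15.68*h^3 + 5.91*h^2 + 5.24*h + 2.2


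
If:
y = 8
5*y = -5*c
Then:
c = -8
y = 8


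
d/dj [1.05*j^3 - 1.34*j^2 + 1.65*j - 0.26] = 3.15*j^2 - 2.68*j + 1.65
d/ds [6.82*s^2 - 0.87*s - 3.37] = 13.64*s - 0.87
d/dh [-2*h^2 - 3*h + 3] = -4*h - 3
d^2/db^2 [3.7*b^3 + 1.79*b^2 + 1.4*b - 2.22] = 22.2*b + 3.58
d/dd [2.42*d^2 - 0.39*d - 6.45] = 4.84*d - 0.39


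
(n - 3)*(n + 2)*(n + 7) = n^3 + 6*n^2 - 13*n - 42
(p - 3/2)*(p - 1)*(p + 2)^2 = p^4 + 3*p^3/2 - 9*p^2/2 - 4*p + 6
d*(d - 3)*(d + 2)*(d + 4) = d^4 + 3*d^3 - 10*d^2 - 24*d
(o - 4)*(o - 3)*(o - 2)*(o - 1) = o^4 - 10*o^3 + 35*o^2 - 50*o + 24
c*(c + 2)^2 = c^3 + 4*c^2 + 4*c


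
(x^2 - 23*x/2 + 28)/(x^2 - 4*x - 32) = (x - 7/2)/(x + 4)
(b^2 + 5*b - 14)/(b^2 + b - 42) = (b - 2)/(b - 6)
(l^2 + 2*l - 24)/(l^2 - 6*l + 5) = (l^2 + 2*l - 24)/(l^2 - 6*l + 5)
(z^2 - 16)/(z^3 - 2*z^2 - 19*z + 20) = (z - 4)/(z^2 - 6*z + 5)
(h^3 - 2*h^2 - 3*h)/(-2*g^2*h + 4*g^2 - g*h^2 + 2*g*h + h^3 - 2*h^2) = h*(-h^2 + 2*h + 3)/(2*g^2*h - 4*g^2 + g*h^2 - 2*g*h - h^3 + 2*h^2)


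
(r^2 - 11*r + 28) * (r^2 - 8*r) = r^4 - 19*r^3 + 116*r^2 - 224*r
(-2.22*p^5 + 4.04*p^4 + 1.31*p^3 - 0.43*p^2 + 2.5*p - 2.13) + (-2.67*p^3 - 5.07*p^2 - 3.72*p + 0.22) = -2.22*p^5 + 4.04*p^4 - 1.36*p^3 - 5.5*p^2 - 1.22*p - 1.91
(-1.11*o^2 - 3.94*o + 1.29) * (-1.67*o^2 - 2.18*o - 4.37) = 1.8537*o^4 + 8.9996*o^3 + 11.2856*o^2 + 14.4056*o - 5.6373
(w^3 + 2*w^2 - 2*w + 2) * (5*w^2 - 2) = 5*w^5 + 10*w^4 - 12*w^3 + 6*w^2 + 4*w - 4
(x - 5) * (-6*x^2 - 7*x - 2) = -6*x^3 + 23*x^2 + 33*x + 10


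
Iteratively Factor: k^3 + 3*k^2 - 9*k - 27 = (k - 3)*(k^2 + 6*k + 9) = (k - 3)*(k + 3)*(k + 3)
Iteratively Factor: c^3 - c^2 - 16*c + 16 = (c + 4)*(c^2 - 5*c + 4) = (c - 4)*(c + 4)*(c - 1)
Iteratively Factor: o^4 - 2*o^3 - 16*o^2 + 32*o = (o + 4)*(o^3 - 6*o^2 + 8*o) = (o - 4)*(o + 4)*(o^2 - 2*o) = (o - 4)*(o - 2)*(o + 4)*(o)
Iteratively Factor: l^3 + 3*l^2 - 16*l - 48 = (l + 4)*(l^2 - l - 12) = (l + 3)*(l + 4)*(l - 4)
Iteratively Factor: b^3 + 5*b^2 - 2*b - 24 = (b + 3)*(b^2 + 2*b - 8) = (b + 3)*(b + 4)*(b - 2)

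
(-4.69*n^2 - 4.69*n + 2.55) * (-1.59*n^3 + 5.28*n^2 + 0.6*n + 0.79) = 7.4571*n^5 - 17.3061*n^4 - 31.6317*n^3 + 6.9449*n^2 - 2.1751*n + 2.0145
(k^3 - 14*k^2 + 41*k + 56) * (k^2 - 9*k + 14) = k^5 - 23*k^4 + 181*k^3 - 509*k^2 + 70*k + 784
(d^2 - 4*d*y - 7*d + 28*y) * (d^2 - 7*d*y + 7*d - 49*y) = d^4 - 11*d^3*y + 28*d^2*y^2 - 49*d^2 + 539*d*y - 1372*y^2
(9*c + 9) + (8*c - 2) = 17*c + 7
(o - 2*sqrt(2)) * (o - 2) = o^2 - 2*sqrt(2)*o - 2*o + 4*sqrt(2)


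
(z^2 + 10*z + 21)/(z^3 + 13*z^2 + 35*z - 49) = (z + 3)/(z^2 + 6*z - 7)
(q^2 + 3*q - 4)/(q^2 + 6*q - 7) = (q + 4)/(q + 7)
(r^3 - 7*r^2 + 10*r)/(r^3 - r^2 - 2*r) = (r - 5)/(r + 1)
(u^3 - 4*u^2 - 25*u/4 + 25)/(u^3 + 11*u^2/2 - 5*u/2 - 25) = (u^2 - 13*u/2 + 10)/(u^2 + 3*u - 10)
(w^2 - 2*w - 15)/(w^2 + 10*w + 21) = (w - 5)/(w + 7)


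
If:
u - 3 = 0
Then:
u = 3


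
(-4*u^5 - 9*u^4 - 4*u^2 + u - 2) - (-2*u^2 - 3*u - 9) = -4*u^5 - 9*u^4 - 2*u^2 + 4*u + 7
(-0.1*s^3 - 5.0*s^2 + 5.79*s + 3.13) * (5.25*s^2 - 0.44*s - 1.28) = -0.525*s^5 - 26.206*s^4 + 32.7255*s^3 + 20.2849*s^2 - 8.7884*s - 4.0064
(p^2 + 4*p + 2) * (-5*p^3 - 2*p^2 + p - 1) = -5*p^5 - 22*p^4 - 17*p^3 - p^2 - 2*p - 2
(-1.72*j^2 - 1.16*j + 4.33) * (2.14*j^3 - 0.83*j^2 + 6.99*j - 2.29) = -3.6808*j^5 - 1.0548*j^4 - 1.7938*j^3 - 7.7635*j^2 + 32.9231*j - 9.9157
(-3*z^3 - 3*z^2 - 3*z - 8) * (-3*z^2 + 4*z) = 9*z^5 - 3*z^4 - 3*z^3 + 12*z^2 - 32*z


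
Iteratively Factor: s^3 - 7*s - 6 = (s + 1)*(s^2 - s - 6) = (s + 1)*(s + 2)*(s - 3)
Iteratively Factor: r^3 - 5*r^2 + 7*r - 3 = (r - 3)*(r^2 - 2*r + 1) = (r - 3)*(r - 1)*(r - 1)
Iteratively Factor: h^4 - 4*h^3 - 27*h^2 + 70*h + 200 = (h - 5)*(h^3 + h^2 - 22*h - 40) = (h - 5)*(h + 4)*(h^2 - 3*h - 10) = (h - 5)*(h + 2)*(h + 4)*(h - 5)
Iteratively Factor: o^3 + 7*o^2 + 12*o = (o + 4)*(o^2 + 3*o) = (o + 3)*(o + 4)*(o)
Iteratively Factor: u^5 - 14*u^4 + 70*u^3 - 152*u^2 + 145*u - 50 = (u - 1)*(u^4 - 13*u^3 + 57*u^2 - 95*u + 50) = (u - 2)*(u - 1)*(u^3 - 11*u^2 + 35*u - 25) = (u - 5)*(u - 2)*(u - 1)*(u^2 - 6*u + 5) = (u - 5)*(u - 2)*(u - 1)^2*(u - 5)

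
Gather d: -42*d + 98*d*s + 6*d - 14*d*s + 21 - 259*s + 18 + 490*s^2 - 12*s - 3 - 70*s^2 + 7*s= d*(84*s - 36) + 420*s^2 - 264*s + 36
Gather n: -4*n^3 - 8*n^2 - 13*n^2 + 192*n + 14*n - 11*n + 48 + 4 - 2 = -4*n^3 - 21*n^2 + 195*n + 50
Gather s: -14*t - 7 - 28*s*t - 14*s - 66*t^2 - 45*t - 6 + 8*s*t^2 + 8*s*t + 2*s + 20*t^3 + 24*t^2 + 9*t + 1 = s*(8*t^2 - 20*t - 12) + 20*t^3 - 42*t^2 - 50*t - 12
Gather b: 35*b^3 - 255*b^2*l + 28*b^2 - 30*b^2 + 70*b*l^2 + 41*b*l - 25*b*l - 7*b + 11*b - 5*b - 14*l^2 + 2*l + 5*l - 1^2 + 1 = 35*b^3 + b^2*(-255*l - 2) + b*(70*l^2 + 16*l - 1) - 14*l^2 + 7*l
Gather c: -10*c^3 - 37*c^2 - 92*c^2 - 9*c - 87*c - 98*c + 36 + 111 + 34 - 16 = -10*c^3 - 129*c^2 - 194*c + 165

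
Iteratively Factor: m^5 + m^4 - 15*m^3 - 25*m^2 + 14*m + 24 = (m - 4)*(m^4 + 5*m^3 + 5*m^2 - 5*m - 6) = (m - 4)*(m - 1)*(m^3 + 6*m^2 + 11*m + 6) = (m - 4)*(m - 1)*(m + 2)*(m^2 + 4*m + 3) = (m - 4)*(m - 1)*(m + 1)*(m + 2)*(m + 3)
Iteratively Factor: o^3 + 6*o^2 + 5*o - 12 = (o + 4)*(o^2 + 2*o - 3) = (o - 1)*(o + 4)*(o + 3)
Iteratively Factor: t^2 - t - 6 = (t - 3)*(t + 2)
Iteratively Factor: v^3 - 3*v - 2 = (v + 1)*(v^2 - v - 2) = (v - 2)*(v + 1)*(v + 1)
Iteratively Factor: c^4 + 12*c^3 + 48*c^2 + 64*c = (c)*(c^3 + 12*c^2 + 48*c + 64) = c*(c + 4)*(c^2 + 8*c + 16) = c*(c + 4)^2*(c + 4)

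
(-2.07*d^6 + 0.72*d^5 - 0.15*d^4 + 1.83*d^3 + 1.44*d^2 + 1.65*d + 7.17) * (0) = 0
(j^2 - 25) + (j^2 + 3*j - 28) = 2*j^2 + 3*j - 53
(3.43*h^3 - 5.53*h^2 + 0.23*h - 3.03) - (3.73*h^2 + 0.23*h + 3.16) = 3.43*h^3 - 9.26*h^2 - 6.19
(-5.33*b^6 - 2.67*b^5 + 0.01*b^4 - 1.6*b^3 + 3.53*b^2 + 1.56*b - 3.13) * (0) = 0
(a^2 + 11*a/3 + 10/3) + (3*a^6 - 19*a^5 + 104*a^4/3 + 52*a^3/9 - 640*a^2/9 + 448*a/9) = 3*a^6 - 19*a^5 + 104*a^4/3 + 52*a^3/9 - 631*a^2/9 + 481*a/9 + 10/3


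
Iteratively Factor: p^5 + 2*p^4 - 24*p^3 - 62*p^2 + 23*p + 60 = (p + 1)*(p^4 + p^3 - 25*p^2 - 37*p + 60) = (p - 5)*(p + 1)*(p^3 + 6*p^2 + 5*p - 12) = (p - 5)*(p - 1)*(p + 1)*(p^2 + 7*p + 12) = (p - 5)*(p - 1)*(p + 1)*(p + 3)*(p + 4)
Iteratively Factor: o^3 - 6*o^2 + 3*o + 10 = (o - 2)*(o^2 - 4*o - 5) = (o - 2)*(o + 1)*(o - 5)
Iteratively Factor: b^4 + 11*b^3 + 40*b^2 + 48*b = (b + 3)*(b^3 + 8*b^2 + 16*b) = b*(b + 3)*(b^2 + 8*b + 16) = b*(b + 3)*(b + 4)*(b + 4)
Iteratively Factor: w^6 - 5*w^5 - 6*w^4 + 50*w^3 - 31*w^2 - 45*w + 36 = (w - 1)*(w^5 - 4*w^4 - 10*w^3 + 40*w^2 + 9*w - 36) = (w - 4)*(w - 1)*(w^4 - 10*w^2 + 9) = (w - 4)*(w - 1)*(w + 3)*(w^3 - 3*w^2 - w + 3) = (w - 4)*(w - 3)*(w - 1)*(w + 3)*(w^2 - 1) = (w - 4)*(w - 3)*(w - 1)*(w + 1)*(w + 3)*(w - 1)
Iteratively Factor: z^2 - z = (z)*(z - 1)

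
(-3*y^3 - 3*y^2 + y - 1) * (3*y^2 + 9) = -9*y^5 - 9*y^4 - 24*y^3 - 30*y^2 + 9*y - 9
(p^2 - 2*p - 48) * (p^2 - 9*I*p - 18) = p^4 - 2*p^3 - 9*I*p^3 - 66*p^2 + 18*I*p^2 + 36*p + 432*I*p + 864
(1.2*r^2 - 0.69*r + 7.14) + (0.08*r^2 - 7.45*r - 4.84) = 1.28*r^2 - 8.14*r + 2.3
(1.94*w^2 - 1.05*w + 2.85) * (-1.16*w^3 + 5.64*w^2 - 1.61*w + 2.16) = -2.2504*w^5 + 12.1596*w^4 - 12.3514*w^3 + 21.9549*w^2 - 6.8565*w + 6.156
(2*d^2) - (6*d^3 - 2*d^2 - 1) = -6*d^3 + 4*d^2 + 1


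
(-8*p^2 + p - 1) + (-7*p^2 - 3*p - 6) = -15*p^2 - 2*p - 7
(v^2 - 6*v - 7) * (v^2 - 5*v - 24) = v^4 - 11*v^3 - v^2 + 179*v + 168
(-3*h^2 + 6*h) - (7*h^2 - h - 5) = -10*h^2 + 7*h + 5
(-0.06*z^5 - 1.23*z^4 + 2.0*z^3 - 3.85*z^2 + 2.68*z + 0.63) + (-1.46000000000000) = -0.06*z^5 - 1.23*z^4 + 2.0*z^3 - 3.85*z^2 + 2.68*z - 0.83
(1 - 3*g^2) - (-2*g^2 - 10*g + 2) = -g^2 + 10*g - 1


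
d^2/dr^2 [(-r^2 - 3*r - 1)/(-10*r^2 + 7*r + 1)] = 2*(370*r^3 + 330*r^2 - 120*r + 39)/(1000*r^6 - 2100*r^5 + 1170*r^4 + 77*r^3 - 117*r^2 - 21*r - 1)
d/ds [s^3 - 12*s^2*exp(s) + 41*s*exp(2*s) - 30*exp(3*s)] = -12*s^2*exp(s) + 3*s^2 + 82*s*exp(2*s) - 24*s*exp(s) - 90*exp(3*s) + 41*exp(2*s)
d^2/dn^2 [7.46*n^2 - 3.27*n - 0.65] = 14.9200000000000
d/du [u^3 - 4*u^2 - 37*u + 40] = 3*u^2 - 8*u - 37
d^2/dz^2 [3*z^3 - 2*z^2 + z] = 18*z - 4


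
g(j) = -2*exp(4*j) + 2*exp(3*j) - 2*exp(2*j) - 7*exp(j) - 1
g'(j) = -8*exp(4*j) + 6*exp(3*j) - 4*exp(2*j) - 7*exp(j)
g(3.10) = -464869.08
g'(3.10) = -1878911.21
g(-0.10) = -8.83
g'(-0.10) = -10.53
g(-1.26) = -3.11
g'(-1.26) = -2.22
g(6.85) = -1585765371684.98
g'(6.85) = -6344739731347.96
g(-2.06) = -1.92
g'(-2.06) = -0.95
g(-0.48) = -5.92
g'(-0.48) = -5.61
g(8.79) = -3721841412926070.00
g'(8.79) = -14887932208061000.00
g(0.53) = -25.52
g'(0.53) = -60.66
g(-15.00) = -1.00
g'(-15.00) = 0.00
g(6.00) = -52847252656.00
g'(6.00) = -211519671067.09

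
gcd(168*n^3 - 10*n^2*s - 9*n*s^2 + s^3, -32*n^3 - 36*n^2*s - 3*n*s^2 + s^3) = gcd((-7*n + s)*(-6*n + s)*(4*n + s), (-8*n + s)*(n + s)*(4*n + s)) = 4*n + s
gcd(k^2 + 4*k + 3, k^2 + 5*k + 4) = k + 1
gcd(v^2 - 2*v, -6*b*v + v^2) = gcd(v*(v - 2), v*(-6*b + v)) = v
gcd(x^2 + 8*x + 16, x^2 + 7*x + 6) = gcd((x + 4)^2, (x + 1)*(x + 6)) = 1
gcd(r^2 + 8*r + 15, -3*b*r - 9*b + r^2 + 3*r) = r + 3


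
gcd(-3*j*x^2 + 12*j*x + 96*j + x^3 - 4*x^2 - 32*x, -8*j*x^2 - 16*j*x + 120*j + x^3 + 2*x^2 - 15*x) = 1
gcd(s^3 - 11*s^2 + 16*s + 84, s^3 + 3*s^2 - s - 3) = 1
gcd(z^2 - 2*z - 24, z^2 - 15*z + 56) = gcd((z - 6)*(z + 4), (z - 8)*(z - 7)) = 1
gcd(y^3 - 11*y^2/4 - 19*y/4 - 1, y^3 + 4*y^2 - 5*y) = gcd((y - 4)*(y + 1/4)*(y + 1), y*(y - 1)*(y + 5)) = 1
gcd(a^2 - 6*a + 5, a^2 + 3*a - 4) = a - 1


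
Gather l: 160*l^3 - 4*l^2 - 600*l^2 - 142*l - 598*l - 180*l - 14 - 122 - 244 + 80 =160*l^3 - 604*l^2 - 920*l - 300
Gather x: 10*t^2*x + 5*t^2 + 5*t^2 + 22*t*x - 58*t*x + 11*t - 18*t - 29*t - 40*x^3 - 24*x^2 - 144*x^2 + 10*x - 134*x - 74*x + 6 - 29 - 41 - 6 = 10*t^2 - 36*t - 40*x^3 - 168*x^2 + x*(10*t^2 - 36*t - 198) - 70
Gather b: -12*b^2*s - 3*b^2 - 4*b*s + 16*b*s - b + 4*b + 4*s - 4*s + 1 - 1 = b^2*(-12*s - 3) + b*(12*s + 3)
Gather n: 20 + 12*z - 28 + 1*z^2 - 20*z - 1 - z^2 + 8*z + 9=0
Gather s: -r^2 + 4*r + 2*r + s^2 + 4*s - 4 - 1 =-r^2 + 6*r + s^2 + 4*s - 5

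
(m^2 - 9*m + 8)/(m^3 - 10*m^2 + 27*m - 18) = (m - 8)/(m^2 - 9*m + 18)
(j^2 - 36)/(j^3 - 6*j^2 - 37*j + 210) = (j - 6)/(j^2 - 12*j + 35)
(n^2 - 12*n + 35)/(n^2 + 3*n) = (n^2 - 12*n + 35)/(n*(n + 3))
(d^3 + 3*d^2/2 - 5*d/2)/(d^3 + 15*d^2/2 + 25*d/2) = (d - 1)/(d + 5)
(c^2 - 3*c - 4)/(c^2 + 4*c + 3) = (c - 4)/(c + 3)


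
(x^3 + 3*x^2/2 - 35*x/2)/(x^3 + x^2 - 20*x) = (x - 7/2)/(x - 4)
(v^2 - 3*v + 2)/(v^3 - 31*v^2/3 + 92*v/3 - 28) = 3*(v - 1)/(3*v^2 - 25*v + 42)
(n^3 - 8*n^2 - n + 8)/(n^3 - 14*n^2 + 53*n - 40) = (n + 1)/(n - 5)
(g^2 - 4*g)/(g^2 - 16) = g/(g + 4)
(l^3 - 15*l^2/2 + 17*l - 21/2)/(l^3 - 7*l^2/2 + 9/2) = (2*l^2 - 9*l + 7)/(2*l^2 - l - 3)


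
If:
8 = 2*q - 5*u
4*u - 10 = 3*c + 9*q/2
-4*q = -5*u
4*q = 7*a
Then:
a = -16/7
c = -8/5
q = -4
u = -16/5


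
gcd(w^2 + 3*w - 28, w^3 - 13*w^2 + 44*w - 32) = w - 4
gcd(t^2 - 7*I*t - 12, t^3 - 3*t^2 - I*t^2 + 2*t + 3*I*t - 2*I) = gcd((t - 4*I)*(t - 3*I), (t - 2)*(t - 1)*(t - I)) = 1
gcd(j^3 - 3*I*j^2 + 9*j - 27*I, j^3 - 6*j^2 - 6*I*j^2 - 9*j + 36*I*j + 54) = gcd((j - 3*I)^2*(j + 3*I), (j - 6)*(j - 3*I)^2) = j^2 - 6*I*j - 9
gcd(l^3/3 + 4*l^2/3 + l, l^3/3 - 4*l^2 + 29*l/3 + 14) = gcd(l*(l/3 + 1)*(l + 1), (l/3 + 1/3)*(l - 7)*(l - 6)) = l + 1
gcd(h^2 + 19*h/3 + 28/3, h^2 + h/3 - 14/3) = h + 7/3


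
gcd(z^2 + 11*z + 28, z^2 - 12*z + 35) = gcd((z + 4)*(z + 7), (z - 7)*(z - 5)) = 1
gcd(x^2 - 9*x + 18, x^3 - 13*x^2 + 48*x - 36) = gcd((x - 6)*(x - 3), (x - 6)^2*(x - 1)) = x - 6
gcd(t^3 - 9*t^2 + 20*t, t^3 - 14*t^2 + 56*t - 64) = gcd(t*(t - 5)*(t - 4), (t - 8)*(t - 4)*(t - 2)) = t - 4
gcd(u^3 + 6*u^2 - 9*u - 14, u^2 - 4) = u - 2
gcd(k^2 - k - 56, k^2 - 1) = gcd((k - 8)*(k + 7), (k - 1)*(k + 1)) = 1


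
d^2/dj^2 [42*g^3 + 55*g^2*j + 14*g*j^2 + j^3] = 28*g + 6*j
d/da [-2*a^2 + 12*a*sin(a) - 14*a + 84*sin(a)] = 12*a*cos(a) - 4*a + 12*sin(a) + 84*cos(a) - 14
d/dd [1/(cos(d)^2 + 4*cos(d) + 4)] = 2*sin(d)/(cos(d) + 2)^3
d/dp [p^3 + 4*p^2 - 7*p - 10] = 3*p^2 + 8*p - 7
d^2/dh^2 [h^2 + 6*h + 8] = 2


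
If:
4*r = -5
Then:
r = -5/4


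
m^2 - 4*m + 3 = (m - 3)*(m - 1)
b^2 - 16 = (b - 4)*(b + 4)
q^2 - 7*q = q*(q - 7)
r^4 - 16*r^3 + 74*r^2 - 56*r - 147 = (r - 7)^2*(r - 3)*(r + 1)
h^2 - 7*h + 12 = (h - 4)*(h - 3)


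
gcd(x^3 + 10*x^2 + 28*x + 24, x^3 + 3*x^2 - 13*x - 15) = 1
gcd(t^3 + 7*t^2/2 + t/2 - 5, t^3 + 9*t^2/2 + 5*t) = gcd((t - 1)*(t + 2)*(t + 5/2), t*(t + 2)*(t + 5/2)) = t^2 + 9*t/2 + 5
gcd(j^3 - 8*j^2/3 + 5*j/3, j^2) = j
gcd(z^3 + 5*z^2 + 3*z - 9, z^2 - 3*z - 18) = z + 3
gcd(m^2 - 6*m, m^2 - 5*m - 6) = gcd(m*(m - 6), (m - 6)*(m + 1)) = m - 6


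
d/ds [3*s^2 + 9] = 6*s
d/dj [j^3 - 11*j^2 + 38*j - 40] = 3*j^2 - 22*j + 38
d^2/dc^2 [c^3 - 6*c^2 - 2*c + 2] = 6*c - 12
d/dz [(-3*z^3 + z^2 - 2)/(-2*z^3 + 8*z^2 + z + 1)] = 2*(-11*z^4 - 3*z^3 - 10*z^2 + 17*z + 1)/(4*z^6 - 32*z^5 + 60*z^4 + 12*z^3 + 17*z^2 + 2*z + 1)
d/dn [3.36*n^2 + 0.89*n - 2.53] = 6.72*n + 0.89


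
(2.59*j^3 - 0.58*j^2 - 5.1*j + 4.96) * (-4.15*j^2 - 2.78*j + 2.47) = -10.7485*j^5 - 4.7932*j^4 + 29.1747*j^3 - 7.83860000000001*j^2 - 26.3858*j + 12.2512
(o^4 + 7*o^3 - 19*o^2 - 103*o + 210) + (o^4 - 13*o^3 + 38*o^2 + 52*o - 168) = 2*o^4 - 6*o^3 + 19*o^2 - 51*o + 42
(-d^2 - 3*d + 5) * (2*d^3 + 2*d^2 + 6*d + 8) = -2*d^5 - 8*d^4 - 2*d^3 - 16*d^2 + 6*d + 40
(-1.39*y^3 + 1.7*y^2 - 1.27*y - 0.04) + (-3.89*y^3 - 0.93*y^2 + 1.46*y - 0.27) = -5.28*y^3 + 0.77*y^2 + 0.19*y - 0.31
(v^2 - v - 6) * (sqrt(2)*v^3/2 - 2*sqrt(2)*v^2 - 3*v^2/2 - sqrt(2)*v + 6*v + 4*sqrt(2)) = sqrt(2)*v^5/2 - 5*sqrt(2)*v^4/2 - 3*v^4/2 - 2*sqrt(2)*v^3 + 15*v^3/2 + 3*v^2 + 17*sqrt(2)*v^2 - 36*v + 2*sqrt(2)*v - 24*sqrt(2)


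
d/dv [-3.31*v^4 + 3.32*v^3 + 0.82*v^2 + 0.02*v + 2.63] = -13.24*v^3 + 9.96*v^2 + 1.64*v + 0.02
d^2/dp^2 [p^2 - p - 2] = 2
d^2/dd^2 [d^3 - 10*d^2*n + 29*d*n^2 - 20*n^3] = 6*d - 20*n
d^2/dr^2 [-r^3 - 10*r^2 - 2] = -6*r - 20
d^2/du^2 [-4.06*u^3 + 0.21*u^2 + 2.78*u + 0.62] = 0.42 - 24.36*u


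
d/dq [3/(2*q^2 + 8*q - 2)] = 3*(-q - 2)/(q^2 + 4*q - 1)^2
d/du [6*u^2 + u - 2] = 12*u + 1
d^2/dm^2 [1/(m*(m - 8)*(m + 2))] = 4*(3*m^4 - 24*m^3 + 30*m^2 + 144*m + 128)/(m^3*(m^6 - 18*m^5 + 60*m^4 + 360*m^3 - 960*m^2 - 4608*m - 4096))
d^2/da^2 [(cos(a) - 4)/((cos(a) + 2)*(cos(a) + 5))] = (23*(1 - cos(a)^2)^2 - cos(a)^5 + 146*cos(a)^3 + 128*cos(a)^2 - 608*cos(a) - 475)/((cos(a) + 2)^3*(cos(a) + 5)^3)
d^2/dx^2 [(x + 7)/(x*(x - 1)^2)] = 2*(3*x^3 + 42*x^2 - 28*x + 7)/(x^3*(x^4 - 4*x^3 + 6*x^2 - 4*x + 1))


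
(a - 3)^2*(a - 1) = a^3 - 7*a^2 + 15*a - 9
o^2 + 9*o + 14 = (o + 2)*(o + 7)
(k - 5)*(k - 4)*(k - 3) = k^3 - 12*k^2 + 47*k - 60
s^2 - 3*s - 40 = (s - 8)*(s + 5)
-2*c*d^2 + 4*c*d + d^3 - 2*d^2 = d*(-2*c + d)*(d - 2)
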